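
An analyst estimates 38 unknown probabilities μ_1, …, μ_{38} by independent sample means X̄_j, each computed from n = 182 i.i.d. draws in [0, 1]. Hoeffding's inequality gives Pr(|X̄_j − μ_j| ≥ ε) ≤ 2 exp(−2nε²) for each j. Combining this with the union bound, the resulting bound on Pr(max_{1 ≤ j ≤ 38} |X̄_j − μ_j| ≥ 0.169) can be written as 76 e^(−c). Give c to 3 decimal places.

Union bound over the 38 events: Pr(max_{1 ≤ j ≤ 38} |X̄_j − μ_j| ≥ 0.169) ≤ 38·2·exp(−2nε²) = 76 exp(−2·182·0.169²).
So c = 2·182·0.169² = 10.3962.

10.396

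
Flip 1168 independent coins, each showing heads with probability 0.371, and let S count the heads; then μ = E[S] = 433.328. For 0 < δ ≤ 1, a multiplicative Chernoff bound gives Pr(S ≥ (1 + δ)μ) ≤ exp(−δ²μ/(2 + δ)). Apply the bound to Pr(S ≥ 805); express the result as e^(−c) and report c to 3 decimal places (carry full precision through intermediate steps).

111.554

Write 805 = (1 + δ)μ, so δ = 805/433.328 − 1 = 0.8577152…
Then the exponent is δ²μ/(2 + δ) = (805 − μ)² / (μ·(2 + δ)) = 111.553704.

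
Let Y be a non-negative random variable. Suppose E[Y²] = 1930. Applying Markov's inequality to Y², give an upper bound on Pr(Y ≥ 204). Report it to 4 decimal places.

Since Y ≥ 0, the event {Y ≥ 204} is the same as {Y² ≥ 41616}.
Markov's inequality applied to Y² gives Pr(Y² ≥ 41616) ≤ E[Y²]/41616 = 1930/41616 = 0.0464.

0.0464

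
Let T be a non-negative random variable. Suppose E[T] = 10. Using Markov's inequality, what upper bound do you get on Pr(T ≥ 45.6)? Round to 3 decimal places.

0.219

Markov's inequality: for a non-negative random variable, Pr(T ≥ a) ≤ E[T]/a.
Here E[T] = 10 and a = 45.6, so the bound is 10/45.6 = 0.2193.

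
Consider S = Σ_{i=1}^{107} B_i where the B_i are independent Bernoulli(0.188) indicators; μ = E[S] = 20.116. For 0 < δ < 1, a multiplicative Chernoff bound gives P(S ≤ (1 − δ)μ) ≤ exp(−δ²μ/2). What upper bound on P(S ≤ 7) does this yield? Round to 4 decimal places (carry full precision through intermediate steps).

Write 7 = (1 − δ)μ, so δ = 1 − 7/20.116 = 0.6520183…
Then the exponent is δ²μ/2 = (μ − 7)²/(2μ) = 4.275936.
Bound = exp(−4.275936) = 0.01390.

0.0139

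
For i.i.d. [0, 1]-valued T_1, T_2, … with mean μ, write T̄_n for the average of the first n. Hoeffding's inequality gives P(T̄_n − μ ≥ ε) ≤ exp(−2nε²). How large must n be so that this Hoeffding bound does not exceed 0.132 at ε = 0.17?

36

Require exp(−2nε²) ≤ 0.132, i.e. 2nε² ≥ ln(1/0.132) = 2.024953.
So n ≥ 2.024953 / (2·0.17²) = 35.034.
The smallest integer n is 36.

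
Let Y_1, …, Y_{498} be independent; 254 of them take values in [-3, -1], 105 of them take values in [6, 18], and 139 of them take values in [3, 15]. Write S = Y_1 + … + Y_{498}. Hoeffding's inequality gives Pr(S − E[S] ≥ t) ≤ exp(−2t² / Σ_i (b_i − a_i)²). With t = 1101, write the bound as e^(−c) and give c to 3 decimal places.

Σ(b_i − a_i)² = 254·2² + 105·12² + 139·12² = 36152.
c = 2t² / 36152 = 2·1101² / 36152 = 67.0614.

67.061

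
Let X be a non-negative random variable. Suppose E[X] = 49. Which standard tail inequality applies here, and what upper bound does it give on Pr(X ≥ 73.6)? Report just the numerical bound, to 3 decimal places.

0.666

Only the mean of a non-negative variable is known, so Markov's inequality is the applicable tail bound.
Markov's inequality: for a non-negative random variable, Pr(X ≥ a) ≤ E[X]/a.
Here E[X] = 49 and a = 73.6, so the bound is 49/73.6 = 0.6658.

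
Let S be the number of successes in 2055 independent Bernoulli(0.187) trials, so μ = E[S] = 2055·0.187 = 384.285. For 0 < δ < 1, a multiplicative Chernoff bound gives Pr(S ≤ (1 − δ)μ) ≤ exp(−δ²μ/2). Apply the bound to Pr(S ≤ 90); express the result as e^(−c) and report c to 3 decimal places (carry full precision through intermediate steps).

112.682

Write 90 = (1 − δ)μ, so δ = 1 − 90/384.285 = 0.7657988…
Then the exponent is δ²μ/2 = (μ − 90)²/(2μ) = 112.681553.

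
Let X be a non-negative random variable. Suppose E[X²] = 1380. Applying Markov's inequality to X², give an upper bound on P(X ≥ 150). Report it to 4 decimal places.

0.0613

Since X ≥ 0, the event {X ≥ 150} is the same as {X² ≥ 22500}.
Markov's inequality applied to X² gives P(X² ≥ 22500) ≤ E[X²]/22500 = 1380/22500 = 0.0613.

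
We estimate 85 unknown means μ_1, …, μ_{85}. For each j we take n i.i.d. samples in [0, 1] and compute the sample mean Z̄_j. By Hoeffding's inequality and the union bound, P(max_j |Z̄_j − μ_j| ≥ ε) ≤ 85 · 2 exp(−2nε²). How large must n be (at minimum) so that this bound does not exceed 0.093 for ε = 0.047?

Need 2·85·exp(−2nε²) ≤ 0.093, i.e. exp(−2nε²) ≤ 0.093/170.
So 2nε² ≥ ln(170/0.093) = 7.510954.
Hence n ≥ 7.510954/(2·0.047²) = 1700.080.
The smallest integer n is 1701.

1701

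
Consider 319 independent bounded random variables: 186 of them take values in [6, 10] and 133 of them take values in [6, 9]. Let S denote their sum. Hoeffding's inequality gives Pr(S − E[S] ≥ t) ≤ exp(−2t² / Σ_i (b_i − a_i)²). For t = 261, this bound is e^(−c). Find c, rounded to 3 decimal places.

Σ(b_i − a_i)² = 186·4² + 133·3² = 4173.
c = 2t² / 4173 = 2·261² / 4173 = 32.6485.

32.648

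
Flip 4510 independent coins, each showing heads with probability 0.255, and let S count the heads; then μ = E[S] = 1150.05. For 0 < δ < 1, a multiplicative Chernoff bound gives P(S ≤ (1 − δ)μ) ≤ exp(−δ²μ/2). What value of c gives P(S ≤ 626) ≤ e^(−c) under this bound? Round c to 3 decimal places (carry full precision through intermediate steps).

Write 626 = (1 − δ)μ, so δ = 1 − 626/1150.05 = 0.4556758…
Then the exponent is δ²μ/2 = (μ − 626)²/(2μ) = 119.398462.

119.398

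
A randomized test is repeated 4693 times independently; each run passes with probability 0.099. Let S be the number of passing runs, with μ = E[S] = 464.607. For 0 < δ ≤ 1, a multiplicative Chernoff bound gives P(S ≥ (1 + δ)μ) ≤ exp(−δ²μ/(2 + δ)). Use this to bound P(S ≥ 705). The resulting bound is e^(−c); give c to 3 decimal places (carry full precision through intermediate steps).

49.409

Write 705 = (1 + δ)μ, so δ = 705/464.607 − 1 = 0.5174115…
Then the exponent is δ²μ/(2 + δ) = (705 − μ)² / (μ·(2 + δ)) = 49.408728.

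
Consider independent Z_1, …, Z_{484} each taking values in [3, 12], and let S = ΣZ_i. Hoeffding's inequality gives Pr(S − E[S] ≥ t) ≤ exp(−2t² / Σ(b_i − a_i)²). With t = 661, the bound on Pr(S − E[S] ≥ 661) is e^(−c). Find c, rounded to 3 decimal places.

22.290

Σ(b_i − a_i)² = 484·(9)² = 39204.
c = 2t²/39204 = 2·661²/39204 = 22.2896.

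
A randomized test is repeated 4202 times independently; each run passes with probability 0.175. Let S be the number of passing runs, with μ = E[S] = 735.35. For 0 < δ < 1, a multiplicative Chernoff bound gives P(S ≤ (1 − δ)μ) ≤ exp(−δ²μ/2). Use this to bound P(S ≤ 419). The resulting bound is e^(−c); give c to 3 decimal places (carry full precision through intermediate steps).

68.047

Write 419 = (1 − δ)μ, so δ = 1 − 419/735.35 = 0.4302033…
Then the exponent is δ²μ/2 = (μ − 419)²/(2μ) = 68.047408.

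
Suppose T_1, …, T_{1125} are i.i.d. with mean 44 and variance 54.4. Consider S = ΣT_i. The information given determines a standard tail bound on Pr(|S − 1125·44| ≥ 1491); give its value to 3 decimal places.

0.028

With mean and variance of each term known, Chebyshev's inequality bounds the deviation of the sum (or sample mean).
Var(S) = n·Var(T_i) = 1125·54.4 = 61200.
Chebyshev: Pr(|S − 1125·44| ≥ 1491) ≤ Var(S)/1491² = 61200/2223081 = 0.0275.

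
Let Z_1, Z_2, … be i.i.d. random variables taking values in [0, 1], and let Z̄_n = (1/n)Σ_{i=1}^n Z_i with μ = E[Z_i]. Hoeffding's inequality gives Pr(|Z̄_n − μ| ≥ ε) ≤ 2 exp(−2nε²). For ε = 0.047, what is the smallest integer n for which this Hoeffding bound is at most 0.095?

690

Require 2·exp(−2nε²) ≤ 0.095, i.e. 2nε² ≥ ln(2/0.095) = 3.047026.
So n ≥ 3.047026 / (2·0.047²) = 689.684.
The smallest integer n is 690.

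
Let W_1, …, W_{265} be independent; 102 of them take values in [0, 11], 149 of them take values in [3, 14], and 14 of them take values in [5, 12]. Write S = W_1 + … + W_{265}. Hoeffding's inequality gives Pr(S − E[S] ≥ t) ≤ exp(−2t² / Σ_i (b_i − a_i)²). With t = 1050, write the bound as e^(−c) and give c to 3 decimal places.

Σ(b_i − a_i)² = 102·11² + 149·11² + 14·7² = 31057.
c = 2t² / 31057 = 2·1050² / 31057 = 70.9985.

70.998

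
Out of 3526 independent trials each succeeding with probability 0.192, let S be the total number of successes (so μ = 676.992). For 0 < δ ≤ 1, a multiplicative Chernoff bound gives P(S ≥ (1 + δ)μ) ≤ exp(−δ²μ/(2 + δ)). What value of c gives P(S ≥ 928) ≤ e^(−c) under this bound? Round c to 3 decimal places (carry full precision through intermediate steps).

Write 928 = (1 + δ)μ, so δ = 928/676.992 − 1 = 0.3707695…
Then the exponent is δ²μ/(2 + δ) = (928 − μ)² / (μ·(2 + δ)) = 39.255657.

39.256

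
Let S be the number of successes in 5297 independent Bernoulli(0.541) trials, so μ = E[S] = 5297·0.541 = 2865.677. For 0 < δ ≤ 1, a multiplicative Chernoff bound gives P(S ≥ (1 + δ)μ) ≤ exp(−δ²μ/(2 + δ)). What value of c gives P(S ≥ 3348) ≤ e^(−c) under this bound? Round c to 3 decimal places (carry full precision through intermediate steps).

37.439

Write 3348 = (1 + δ)μ, so δ = 3348/2865.677 − 1 = 0.1683103…
Then the exponent is δ²μ/(2 + δ) = (3348 − μ)² / (μ·(2 + δ)) = 37.439261.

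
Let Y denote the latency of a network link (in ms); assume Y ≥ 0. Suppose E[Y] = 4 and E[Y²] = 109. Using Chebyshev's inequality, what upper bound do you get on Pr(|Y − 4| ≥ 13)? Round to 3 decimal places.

Var(Y) = E[Y²] − (E[Y])² = 109 − 16 = 93.
Chebyshev's inequality: Pr(|Y − μ| ≥ t) ≤ Var(Y)/t² = 93/169 = 0.5503.

0.550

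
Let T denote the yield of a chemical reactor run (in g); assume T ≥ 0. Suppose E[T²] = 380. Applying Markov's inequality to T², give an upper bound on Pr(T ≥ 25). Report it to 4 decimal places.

Since T ≥ 0, the event {T ≥ 25} is the same as {T² ≥ 625}.
Markov's inequality applied to T² gives Pr(T² ≥ 625) ≤ E[T²]/625 = 380/625 = 0.6080.

0.6080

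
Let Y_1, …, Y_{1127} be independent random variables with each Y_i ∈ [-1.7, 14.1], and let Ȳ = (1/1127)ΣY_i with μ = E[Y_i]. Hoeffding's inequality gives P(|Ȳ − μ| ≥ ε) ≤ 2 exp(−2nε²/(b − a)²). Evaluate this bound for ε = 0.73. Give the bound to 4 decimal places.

Exponent: 2nε²/(b − a)² = 2·1127·0.73² / 15.8² = 4.81156.
Bound = 2·exp(−4.81156) = 0.01627.

0.0163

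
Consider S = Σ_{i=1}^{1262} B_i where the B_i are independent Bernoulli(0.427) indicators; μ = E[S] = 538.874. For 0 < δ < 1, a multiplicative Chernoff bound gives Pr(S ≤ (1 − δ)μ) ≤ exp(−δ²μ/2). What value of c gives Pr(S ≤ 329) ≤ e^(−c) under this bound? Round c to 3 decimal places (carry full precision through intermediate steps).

40.870

Write 329 = (1 − δ)μ, so δ = 1 − 329/538.874 = 0.3894677…
Then the exponent is δ²μ/2 = (μ − 329)²/(2μ) = 40.869569.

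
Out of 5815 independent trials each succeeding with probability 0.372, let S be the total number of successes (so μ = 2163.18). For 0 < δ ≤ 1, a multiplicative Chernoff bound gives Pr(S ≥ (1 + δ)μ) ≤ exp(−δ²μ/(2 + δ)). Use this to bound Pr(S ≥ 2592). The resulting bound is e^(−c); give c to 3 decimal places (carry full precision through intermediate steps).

Write 2592 = (1 + δ)μ, so δ = 2592/2163.18 − 1 = 0.1982359…
Then the exponent is δ²μ/(2 + δ) = (2592 − μ)² / (μ·(2 + δ)) = 38.670795.

38.671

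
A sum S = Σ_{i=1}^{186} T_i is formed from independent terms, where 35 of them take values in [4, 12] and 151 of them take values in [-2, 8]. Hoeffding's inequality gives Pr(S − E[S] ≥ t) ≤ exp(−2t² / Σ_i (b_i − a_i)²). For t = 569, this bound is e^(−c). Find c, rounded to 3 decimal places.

Σ(b_i − a_i)² = 35·8² + 151·10² = 17340.
c = 2t² / 17340 = 2·569² / 17340 = 37.3427.

37.343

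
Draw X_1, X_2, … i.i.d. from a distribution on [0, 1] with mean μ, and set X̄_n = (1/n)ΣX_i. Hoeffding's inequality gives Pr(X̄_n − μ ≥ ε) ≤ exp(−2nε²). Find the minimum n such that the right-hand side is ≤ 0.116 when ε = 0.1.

Require exp(−2nε²) ≤ 0.116, i.e. 2nε² ≥ ln(1/0.116) = 2.154165.
So n ≥ 2.154165 / (2·0.1²) = 107.708.
The smallest integer n is 108.

108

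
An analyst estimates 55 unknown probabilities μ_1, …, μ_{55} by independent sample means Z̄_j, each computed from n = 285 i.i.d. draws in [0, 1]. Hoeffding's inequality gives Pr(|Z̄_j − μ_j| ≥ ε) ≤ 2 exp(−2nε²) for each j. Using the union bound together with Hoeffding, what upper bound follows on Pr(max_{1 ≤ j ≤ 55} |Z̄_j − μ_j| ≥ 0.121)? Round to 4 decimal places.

Per-experiment Hoeffding bound: 2·exp(−2·285·0.121²) = 2·exp(−8.34537) = 0.00047499.
Union bound over 55 events: 55·0.00047499 = 0.02612.

0.0261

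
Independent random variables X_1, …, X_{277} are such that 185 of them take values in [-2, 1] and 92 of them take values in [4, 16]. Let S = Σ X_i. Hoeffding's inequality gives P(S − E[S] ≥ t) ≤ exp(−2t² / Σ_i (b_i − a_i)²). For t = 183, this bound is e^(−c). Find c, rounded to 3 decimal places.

4.491

Σ(b_i − a_i)² = 185·3² + 92·12² = 14913.
c = 2t² / 14913 = 2·183² / 14913 = 4.4912.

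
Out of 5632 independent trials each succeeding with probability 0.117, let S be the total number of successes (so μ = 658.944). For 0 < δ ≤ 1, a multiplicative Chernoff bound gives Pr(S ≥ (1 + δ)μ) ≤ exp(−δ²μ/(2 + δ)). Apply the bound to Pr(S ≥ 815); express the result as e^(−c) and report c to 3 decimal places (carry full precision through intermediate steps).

Write 815 = (1 + δ)μ, so δ = 815/658.944 − 1 = 0.2368274…
Then the exponent is δ²μ/(2 + δ) = (815 − μ)² / (μ·(2 + δ)) = 16.522660.

16.523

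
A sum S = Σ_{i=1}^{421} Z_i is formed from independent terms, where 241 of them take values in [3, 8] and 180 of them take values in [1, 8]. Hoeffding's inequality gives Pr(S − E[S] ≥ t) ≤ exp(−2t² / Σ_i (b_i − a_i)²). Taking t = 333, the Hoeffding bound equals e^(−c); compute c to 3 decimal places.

14.940

Σ(b_i − a_i)² = 241·5² + 180·7² = 14845.
c = 2t² / 14845 = 2·333² / 14845 = 14.9396.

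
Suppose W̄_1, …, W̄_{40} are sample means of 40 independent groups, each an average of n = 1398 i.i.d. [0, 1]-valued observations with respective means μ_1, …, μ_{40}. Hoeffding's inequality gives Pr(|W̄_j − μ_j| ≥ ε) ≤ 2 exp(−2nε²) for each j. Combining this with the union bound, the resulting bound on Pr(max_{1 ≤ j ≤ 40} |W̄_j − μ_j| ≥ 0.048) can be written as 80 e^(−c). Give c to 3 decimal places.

6.442

Union bound over the 40 events: Pr(max_{1 ≤ j ≤ 40} |W̄_j − μ_j| ≥ 0.048) ≤ 40·2·exp(−2nε²) = 80 exp(−2·1398·0.048²).
So c = 2·1398·0.048² = 6.4420.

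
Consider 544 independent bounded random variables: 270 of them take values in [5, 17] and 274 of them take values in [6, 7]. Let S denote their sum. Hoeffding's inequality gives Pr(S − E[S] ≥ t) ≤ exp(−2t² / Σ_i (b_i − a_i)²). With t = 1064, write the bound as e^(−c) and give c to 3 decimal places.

57.828

Σ(b_i − a_i)² = 270·12² + 274·1² = 39154.
c = 2t² / 39154 = 2·1064² / 39154 = 57.8279.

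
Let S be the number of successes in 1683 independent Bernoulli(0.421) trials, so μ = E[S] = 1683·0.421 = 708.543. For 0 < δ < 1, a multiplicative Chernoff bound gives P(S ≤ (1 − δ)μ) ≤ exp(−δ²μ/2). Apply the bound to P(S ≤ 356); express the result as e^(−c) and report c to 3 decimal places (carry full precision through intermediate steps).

87.706

Write 356 = (1 − δ)μ, so δ = 1 − 356/708.543 = 0.4975605…
Then the exponent is δ²μ/2 = (μ − 356)²/(2μ) = 87.705733.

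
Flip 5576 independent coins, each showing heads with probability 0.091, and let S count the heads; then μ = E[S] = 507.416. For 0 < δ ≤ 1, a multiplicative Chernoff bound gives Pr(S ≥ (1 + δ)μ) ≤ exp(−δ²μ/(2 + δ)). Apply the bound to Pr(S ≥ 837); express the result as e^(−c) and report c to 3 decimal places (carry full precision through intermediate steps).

80.798

Write 837 = (1 + δ)μ, so δ = 837/507.416 − 1 = 0.6495341…
Then the exponent is δ²μ/(2 + δ) = (837 − μ)² / (μ·(2 + δ)) = 80.797620.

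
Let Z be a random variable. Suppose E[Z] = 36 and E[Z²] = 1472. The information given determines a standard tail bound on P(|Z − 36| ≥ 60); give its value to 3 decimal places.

The first two moments determine the variance, so Chebyshev's inequality is the sharpest standard bound available.
Var(Z) = E[Z²] − (E[Z])² = 1472 − 1296 = 176.
Chebyshev's inequality: P(|Z − μ| ≥ t) ≤ Var(Z)/t² = 176/3600 = 0.0489.

0.049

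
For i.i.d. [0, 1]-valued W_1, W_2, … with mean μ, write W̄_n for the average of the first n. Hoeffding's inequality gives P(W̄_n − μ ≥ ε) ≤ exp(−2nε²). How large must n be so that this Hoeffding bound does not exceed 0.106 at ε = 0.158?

Require exp(−2nε²) ≤ 0.106, i.e. 2nε² ≥ ln(1/0.106) = 2.244316.
So n ≥ 2.244316 / (2·0.158²) = 44.951.
The smallest integer n is 45.

45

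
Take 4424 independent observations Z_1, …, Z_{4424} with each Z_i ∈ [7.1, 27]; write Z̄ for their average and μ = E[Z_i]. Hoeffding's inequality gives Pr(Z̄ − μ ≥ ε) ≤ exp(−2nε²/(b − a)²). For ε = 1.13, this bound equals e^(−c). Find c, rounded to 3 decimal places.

28.530

c = 2nε²/(b − a)² = 2·4424·1.13² / 19.9² = 28.5296.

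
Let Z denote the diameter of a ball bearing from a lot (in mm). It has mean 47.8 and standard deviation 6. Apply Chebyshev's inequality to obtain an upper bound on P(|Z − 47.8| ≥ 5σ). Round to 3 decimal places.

0.040

Chebyshev: P(|Z − μ| ≥ t) ≤ Var(Z)/t².
Var(Z) = σ² = 6² = 36.
t = 5·6 = 30.
Bound = 36 / 900 = 0.0400.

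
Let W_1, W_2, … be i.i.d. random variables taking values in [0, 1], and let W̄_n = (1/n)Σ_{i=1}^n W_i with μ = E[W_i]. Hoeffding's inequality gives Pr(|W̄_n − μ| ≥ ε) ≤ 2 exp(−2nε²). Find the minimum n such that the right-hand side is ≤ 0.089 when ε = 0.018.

Require 2·exp(−2nε²) ≤ 0.089, i.e. 2nε² ≥ ln(2/0.089) = 3.112266.
So n ≥ 3.112266 / (2·0.018²) = 4802.880.
The smallest integer n is 4803.

4803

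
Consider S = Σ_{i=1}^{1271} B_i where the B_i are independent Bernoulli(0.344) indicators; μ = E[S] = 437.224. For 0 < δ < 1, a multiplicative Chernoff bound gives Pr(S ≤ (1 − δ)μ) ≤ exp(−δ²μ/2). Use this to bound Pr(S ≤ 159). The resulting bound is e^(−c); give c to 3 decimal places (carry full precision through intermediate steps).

Write 159 = (1 − δ)μ, so δ = 1 − 159/437.224 = 0.636342…
Then the exponent is δ²μ/2 = (μ − 159)²/(2μ) = 88.522810.

88.523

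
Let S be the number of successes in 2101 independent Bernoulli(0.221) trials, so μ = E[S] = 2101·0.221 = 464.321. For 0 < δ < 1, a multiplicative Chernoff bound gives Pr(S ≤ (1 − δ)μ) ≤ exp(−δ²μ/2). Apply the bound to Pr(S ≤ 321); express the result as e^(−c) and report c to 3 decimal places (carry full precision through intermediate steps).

22.119

Write 321 = (1 − δ)μ, so δ = 1 − 321/464.321 = 0.3086679…
Then the exponent is δ²μ/2 = (μ − 321)²/(2μ) = 22.119298.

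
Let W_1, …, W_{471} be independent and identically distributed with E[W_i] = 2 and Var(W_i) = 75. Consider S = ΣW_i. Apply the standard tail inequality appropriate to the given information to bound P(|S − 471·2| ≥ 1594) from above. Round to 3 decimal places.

With mean and variance of each term known, Chebyshev's inequality bounds the deviation of the sum (or sample mean).
Var(S) = n·Var(W_i) = 471·75 = 35325.
Chebyshev: P(|S − 471·2| ≥ 1594) ≤ Var(S)/1594² = 35325/2540836 = 0.0139.

0.014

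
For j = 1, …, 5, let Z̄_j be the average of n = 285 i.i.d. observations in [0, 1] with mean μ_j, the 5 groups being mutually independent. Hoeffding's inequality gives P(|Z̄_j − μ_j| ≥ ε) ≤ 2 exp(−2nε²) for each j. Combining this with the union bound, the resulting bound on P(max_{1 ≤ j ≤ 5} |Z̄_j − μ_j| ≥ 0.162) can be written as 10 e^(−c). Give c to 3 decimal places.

Union bound over the 5 events: P(max_{1 ≤ j ≤ 5} |Z̄_j − μ_j| ≥ 0.162) ≤ 5·2·exp(−2nε²) = 10 exp(−2·285·0.162²).
So c = 2·285·0.162² = 14.9591.

14.959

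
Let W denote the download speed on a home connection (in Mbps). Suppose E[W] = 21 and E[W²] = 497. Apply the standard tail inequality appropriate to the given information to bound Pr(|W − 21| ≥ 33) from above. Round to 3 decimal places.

The first two moments determine the variance, so Chebyshev's inequality is the sharpest standard bound available.
Var(W) = E[W²] − (E[W])² = 497 − 441 = 56.
Chebyshev's inequality: Pr(|W − μ| ≥ t) ≤ Var(W)/t² = 56/1089 = 0.0514.

0.051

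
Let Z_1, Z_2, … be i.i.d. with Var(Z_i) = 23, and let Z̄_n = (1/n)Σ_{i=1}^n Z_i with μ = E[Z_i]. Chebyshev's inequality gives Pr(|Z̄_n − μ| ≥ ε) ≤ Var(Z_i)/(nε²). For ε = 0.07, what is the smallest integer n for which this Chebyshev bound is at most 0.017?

Require 23/(n·0.07²) ≤ 0.017, i.e. n ≥ 23/(0.017·0.07²) = 276110.444.
The smallest integer n is 276111.

276111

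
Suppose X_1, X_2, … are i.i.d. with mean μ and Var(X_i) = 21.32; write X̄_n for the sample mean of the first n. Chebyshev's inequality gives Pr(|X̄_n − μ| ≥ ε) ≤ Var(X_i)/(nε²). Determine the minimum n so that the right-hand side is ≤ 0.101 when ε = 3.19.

21

Require 21.32/(n·3.19²) ≤ 0.101, i.e. n ≥ 21.32/(0.101·3.19²) = 20.744.
The smallest integer n is 21.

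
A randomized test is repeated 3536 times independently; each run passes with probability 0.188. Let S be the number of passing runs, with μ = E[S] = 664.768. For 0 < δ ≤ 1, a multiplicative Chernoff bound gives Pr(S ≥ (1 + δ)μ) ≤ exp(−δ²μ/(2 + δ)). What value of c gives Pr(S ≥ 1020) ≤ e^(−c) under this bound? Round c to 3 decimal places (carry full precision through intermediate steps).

74.900

Write 1020 = (1 + δ)μ, so δ = 1020/664.768 − 1 = 0.5343699…
Then the exponent is δ²μ/(2 + δ) = (1020 − μ)² / (μ·(2 + δ)) = 74.900386.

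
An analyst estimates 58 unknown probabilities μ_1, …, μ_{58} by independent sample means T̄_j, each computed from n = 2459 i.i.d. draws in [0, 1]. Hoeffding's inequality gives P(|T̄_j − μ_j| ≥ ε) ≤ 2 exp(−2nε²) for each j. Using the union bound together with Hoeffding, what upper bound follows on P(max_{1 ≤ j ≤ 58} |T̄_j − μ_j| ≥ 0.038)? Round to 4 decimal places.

0.0956

Per-experiment Hoeffding bound: 2·exp(−2·2459·0.038²) = 2·exp(−7.10159) = 0.0016476.
Union bound over 58 events: 58·0.0016476 = 0.09556.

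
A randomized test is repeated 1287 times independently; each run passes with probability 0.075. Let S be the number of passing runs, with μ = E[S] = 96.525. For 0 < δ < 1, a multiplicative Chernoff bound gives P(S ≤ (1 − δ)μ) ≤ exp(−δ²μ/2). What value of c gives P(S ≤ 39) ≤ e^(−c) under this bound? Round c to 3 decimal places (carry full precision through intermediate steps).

17.141

Write 39 = (1 − δ)μ, so δ = 1 − 39/96.525 = 0.5959596…
Then the exponent is δ²μ/2 = (μ − 39)²/(2μ) = 17.141288.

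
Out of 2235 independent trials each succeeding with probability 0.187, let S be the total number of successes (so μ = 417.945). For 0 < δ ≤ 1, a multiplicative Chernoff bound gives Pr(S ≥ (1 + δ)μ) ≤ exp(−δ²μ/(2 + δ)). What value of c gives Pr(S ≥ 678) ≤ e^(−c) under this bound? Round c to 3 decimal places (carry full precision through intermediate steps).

61.708

Write 678 = (1 + δ)μ, so δ = 678/417.945 − 1 = 0.622223…
Then the exponent is δ²μ/(2 + δ) = (678 − μ)² / (μ·(2 + δ)) = 61.708026.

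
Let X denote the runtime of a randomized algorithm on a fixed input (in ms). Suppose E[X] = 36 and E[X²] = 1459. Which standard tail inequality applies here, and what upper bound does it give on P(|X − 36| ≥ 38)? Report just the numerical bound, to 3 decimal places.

The first two moments determine the variance, so Chebyshev's inequality is the sharpest standard bound available.
Var(X) = E[X²] − (E[X])² = 1459 − 1296 = 163.
Chebyshev's inequality: P(|X − μ| ≥ t) ≤ Var(X)/t² = 163/1444 = 0.1129.

0.113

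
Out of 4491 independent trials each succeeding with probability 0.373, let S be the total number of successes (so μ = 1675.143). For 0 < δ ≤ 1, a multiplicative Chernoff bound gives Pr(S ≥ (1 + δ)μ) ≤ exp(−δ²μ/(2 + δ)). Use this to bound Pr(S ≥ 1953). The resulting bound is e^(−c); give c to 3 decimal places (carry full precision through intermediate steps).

21.279

Write 1953 = (1 + δ)μ, so δ = 1953/1675.143 − 1 = 0.1658706…
Then the exponent is δ²μ/(2 + δ) = (1953 − μ)² / (μ·(2 + δ)) = 21.279347.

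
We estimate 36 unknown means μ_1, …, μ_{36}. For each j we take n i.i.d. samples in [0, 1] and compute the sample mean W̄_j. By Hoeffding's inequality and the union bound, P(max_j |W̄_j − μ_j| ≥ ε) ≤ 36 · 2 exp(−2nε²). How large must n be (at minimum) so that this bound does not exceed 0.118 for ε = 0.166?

117

Need 2·36·exp(−2nε²) ≤ 0.118, i.e. exp(−2nε²) ≤ 0.118/72.
So 2nε² ≥ ln(72/0.118) = 6.413737.
Hence n ≥ 6.413737/(2·0.166²) = 116.376.
The smallest integer n is 117.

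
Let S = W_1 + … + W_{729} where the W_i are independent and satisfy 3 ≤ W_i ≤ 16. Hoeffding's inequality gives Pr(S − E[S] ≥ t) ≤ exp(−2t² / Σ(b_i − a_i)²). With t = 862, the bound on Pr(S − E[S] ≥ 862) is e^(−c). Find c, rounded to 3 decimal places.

Σ(b_i − a_i)² = 729·(13)² = 123201.
c = 2t²/123201 = 2·862²/123201 = 12.0623.

12.062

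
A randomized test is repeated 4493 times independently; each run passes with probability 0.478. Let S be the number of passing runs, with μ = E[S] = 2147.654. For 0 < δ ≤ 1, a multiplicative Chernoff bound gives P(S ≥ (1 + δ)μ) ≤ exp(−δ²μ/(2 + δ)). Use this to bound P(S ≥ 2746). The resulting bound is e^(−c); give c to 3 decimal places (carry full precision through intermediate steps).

Write 2746 = (1 + δ)μ, so δ = 2746/2147.654 − 1 = 0.2786045…
Then the exponent is δ²μ/(2 + δ) = (2746 − μ)² / (μ·(2 + δ)) = 73.159634.

73.160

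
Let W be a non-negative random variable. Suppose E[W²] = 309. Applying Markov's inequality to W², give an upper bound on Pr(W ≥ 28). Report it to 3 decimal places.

0.394

Since W ≥ 0, the event {W ≥ 28} is the same as {W² ≥ 784}.
Markov's inequality applied to W² gives Pr(W² ≥ 784) ≤ E[W²]/784 = 309/784 = 0.3941.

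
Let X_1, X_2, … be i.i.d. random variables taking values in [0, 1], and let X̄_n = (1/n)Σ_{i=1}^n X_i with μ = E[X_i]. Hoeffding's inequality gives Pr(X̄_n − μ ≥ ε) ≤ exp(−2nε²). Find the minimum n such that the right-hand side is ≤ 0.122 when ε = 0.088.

136

Require exp(−2nε²) ≤ 0.122, i.e. 2nε² ≥ ln(1/0.122) = 2.103734.
So n ≥ 2.103734 / (2·0.088²) = 135.830.
The smallest integer n is 136.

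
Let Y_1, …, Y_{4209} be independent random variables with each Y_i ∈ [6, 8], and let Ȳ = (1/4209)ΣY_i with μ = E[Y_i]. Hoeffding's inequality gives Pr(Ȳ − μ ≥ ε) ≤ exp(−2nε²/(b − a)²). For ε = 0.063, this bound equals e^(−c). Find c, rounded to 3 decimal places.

c = 2nε²/(b − a)² = 2·4209·0.063² / 2² = 8.3528.

8.353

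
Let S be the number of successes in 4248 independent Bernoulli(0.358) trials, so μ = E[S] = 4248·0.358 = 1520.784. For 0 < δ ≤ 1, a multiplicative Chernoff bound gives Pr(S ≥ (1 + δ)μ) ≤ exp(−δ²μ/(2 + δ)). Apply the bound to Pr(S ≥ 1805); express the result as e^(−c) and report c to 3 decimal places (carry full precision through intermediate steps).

24.289

Write 1805 = (1 + δ)μ, so δ = 1805/1520.784 − 1 = 0.1868878…
Then the exponent is δ²μ/(2 + δ) = (1805 − μ)² / (μ·(2 + δ)) = 24.288629.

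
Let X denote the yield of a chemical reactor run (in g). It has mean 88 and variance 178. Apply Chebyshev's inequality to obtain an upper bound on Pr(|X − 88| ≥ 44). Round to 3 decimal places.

Chebyshev: Pr(|X − μ| ≥ t) ≤ Var(X)/t².
Bound = 178 / 1936 = 0.0919.

0.092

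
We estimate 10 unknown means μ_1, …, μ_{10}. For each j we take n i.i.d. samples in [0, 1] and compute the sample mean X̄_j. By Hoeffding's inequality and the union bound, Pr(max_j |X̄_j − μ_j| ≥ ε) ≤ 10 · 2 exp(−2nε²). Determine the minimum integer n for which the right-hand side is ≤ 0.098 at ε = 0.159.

106

Need 2·10·exp(−2nε²) ≤ 0.098, i.e. exp(−2nε²) ≤ 0.098/20.
So 2nε² ≥ ln(20/0.098) = 5.318520.
Hence n ≥ 5.318520/(2·0.159²) = 105.188.
The smallest integer n is 106.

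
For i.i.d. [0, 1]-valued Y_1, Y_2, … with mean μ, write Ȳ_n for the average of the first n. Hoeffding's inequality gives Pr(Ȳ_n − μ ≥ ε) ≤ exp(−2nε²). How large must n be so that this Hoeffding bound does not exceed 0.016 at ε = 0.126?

Require exp(−2nε²) ≤ 0.016, i.e. 2nε² ≥ ln(1/0.016) = 4.135167.
So n ≥ 4.135167 / (2·0.126²) = 130.233.
The smallest integer n is 131.

131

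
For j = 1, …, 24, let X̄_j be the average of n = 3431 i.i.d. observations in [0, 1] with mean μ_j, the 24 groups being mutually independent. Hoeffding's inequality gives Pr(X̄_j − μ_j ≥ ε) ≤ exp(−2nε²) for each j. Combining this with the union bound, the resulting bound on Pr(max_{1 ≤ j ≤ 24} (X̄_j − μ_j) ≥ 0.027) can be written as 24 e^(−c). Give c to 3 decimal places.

5.002

Union bound over the 24 events: Pr(max_{1 ≤ j ≤ 24} (X̄_j − μ_j) ≥ 0.027) ≤ 24·exp(−2nε²) = 24 exp(−2·3431·0.027²).
So c = 2·3431·0.027² = 5.0024.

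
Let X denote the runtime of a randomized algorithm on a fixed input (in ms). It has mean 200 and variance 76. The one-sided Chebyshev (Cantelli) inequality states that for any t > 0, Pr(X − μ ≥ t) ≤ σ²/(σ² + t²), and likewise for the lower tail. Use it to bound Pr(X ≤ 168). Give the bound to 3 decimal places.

Here σ² = 76 and t = 32, so σ² + t² = 1100.
Cantelli's bound: 76/1100 = 0.0691.

0.069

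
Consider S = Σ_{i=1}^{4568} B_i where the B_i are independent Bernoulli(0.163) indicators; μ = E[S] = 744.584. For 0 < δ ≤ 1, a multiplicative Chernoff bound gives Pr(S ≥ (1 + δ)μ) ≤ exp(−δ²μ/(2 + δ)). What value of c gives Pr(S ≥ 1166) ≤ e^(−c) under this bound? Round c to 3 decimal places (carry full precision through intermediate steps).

92.951

Write 1166 = (1 + δ)μ, so δ = 1166/744.584 − 1 = 0.5659751…
Then the exponent is δ²μ/(2 + δ) = (1166 − μ)² / (μ·(2 + δ)) = 92.951393.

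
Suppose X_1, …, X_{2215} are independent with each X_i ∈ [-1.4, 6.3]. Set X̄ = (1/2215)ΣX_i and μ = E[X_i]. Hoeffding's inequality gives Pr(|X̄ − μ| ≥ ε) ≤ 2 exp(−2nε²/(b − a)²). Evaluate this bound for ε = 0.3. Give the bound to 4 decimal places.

Exponent: 2nε²/(b − a)² = 2·2215·0.3² / 7.7² = 6.72457.
Bound = 2·exp(−6.72457) = 0.00240.

0.0024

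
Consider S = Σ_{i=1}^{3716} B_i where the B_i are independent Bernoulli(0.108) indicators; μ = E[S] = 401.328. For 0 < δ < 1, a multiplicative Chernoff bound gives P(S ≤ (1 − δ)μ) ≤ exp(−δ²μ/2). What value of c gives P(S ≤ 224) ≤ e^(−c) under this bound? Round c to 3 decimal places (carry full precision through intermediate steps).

39.176

Write 224 = (1 − δ)μ, so δ = 1 − 224/401.328 = 0.441853…
Then the exponent is δ²μ/2 = (μ − 224)²/(2μ) = 39.176459.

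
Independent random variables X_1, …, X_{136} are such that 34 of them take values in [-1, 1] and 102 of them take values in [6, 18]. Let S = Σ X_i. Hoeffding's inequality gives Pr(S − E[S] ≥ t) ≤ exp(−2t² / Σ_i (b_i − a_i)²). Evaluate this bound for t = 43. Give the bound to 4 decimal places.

Σ(b_i − a_i)² = 34·2² + 102·12² = 14824.
Exponent = 2·43² / 14824 = 0.24946.
Bound = exp(−0.24946) = 0.77922.

0.7792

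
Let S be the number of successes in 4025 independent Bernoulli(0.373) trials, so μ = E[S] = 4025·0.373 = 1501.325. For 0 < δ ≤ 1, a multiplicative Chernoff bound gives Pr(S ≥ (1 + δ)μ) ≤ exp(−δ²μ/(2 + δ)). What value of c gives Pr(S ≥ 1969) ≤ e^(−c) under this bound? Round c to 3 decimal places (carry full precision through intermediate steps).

Write 1969 = (1 + δ)μ, so δ = 1969/1501.325 − 1 = 0.3115082…
Then the exponent is δ²μ/(2 + δ) = (1969 − μ)² / (μ·(2 + δ)) = 63.025770.

63.026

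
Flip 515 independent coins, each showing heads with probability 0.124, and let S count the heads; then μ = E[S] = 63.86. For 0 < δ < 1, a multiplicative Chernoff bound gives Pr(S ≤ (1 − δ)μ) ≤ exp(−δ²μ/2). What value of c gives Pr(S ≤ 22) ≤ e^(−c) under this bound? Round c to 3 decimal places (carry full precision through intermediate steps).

13.720

Write 22 = (1 − δ)μ, so δ = 1 − 22/63.86 = 0.6554964…
Then the exponent is δ²μ/2 = (μ − 22)²/(2μ) = 13.719540.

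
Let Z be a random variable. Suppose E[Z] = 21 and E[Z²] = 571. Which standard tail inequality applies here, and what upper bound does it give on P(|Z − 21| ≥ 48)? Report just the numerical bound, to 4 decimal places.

The first two moments determine the variance, so Chebyshev's inequality is the sharpest standard bound available.
Var(Z) = E[Z²] − (E[Z])² = 571 − 441 = 130.
Chebyshev's inequality: P(|Z − μ| ≥ t) ≤ Var(Z)/t² = 130/2304 = 0.0564.

0.0564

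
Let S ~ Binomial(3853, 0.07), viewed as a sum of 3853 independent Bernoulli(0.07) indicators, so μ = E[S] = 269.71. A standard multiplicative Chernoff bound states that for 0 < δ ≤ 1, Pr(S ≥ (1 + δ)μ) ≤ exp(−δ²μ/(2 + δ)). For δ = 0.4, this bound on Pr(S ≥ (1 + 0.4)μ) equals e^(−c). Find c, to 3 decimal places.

17.981

c = δ²μ/(2 + δ) = 0.4²·269.71/(2 + 0.4) = 17.9807.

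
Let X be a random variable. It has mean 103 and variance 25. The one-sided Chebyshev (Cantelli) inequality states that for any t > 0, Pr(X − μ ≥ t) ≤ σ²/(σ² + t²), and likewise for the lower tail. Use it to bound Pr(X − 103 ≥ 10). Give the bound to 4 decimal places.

Here σ² = 25 and t = 10, so σ² + t² = 125.
Cantelli's bound: 25/125 = 0.2000.

0.2000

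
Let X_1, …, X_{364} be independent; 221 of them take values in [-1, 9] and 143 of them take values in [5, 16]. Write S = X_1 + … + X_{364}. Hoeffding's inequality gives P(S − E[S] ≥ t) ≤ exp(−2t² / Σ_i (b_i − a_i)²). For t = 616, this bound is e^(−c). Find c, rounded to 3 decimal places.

19.260

Σ(b_i − a_i)² = 221·10² + 143·11² = 39403.
c = 2t² / 39403 = 2·616² / 39403 = 19.2603.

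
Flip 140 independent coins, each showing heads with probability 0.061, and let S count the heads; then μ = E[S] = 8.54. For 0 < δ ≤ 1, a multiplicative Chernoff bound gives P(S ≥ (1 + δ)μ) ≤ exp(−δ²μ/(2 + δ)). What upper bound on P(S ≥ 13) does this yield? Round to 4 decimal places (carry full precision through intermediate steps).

0.3971

Write 13 = (1 + δ)μ, so δ = 13/8.54 − 1 = 0.5222482…
Then the exponent is δ²μ/(2 + δ) = (13 − μ)² / (μ·(2 + δ)) = 0.923473.
Bound = exp(−0.923473) = 0.39714.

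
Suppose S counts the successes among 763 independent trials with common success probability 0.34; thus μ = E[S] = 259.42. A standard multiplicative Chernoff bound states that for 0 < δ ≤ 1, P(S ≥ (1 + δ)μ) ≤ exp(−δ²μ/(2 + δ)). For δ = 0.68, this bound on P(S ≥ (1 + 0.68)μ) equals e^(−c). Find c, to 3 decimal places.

44.760

c = δ²μ/(2 + δ) = 0.68²·259.42/(2 + 0.68) = 44.7596.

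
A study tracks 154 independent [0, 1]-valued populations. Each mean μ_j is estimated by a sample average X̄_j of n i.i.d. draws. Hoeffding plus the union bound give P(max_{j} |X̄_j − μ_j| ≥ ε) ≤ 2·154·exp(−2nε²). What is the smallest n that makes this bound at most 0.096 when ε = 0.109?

340

Need 2·154·exp(−2nε²) ≤ 0.096, i.e. exp(−2nε²) ≤ 0.096/308.
So 2nε² ≥ ln(308/0.096) = 8.073507.
Hence n ≥ 8.073507/(2·0.109²) = 339.765.
The smallest integer n is 340.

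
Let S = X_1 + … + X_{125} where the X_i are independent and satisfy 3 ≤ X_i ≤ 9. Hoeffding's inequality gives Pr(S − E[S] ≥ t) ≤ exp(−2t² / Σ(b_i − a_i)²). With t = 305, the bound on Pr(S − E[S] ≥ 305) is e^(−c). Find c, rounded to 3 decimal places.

Σ(b_i − a_i)² = 125·(6)² = 4500.
c = 2t²/4500 = 2·305²/4500 = 41.3444.

41.344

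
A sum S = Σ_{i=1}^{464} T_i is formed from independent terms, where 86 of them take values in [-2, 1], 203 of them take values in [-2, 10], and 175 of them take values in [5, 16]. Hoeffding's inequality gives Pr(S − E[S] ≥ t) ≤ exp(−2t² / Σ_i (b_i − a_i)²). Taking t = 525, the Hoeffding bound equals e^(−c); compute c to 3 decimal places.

10.771

Σ(b_i − a_i)² = 86·3² + 203·12² + 175·11² = 51181.
c = 2t² / 51181 = 2·525² / 51181 = 10.7706.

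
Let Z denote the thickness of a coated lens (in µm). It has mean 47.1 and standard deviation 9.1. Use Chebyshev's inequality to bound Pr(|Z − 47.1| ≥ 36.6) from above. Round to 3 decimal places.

Chebyshev: Pr(|Z − μ| ≥ t) ≤ Var(Z)/t².
Var(Z) = σ² = 9.1² = 82.81.
Bound = 82.81 / 1339.56 = 0.0618.

0.062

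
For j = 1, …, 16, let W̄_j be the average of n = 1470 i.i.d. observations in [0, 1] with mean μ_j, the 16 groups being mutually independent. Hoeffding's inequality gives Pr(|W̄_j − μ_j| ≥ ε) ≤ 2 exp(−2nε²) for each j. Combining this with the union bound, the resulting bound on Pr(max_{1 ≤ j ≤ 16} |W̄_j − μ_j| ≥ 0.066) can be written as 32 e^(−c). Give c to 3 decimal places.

12.807

Union bound over the 16 events: Pr(max_{1 ≤ j ≤ 16} |W̄_j − μ_j| ≥ 0.066) ≤ 16·2·exp(−2nε²) = 32 exp(−2·1470·0.066²).
So c = 2·1470·0.066² = 12.8066.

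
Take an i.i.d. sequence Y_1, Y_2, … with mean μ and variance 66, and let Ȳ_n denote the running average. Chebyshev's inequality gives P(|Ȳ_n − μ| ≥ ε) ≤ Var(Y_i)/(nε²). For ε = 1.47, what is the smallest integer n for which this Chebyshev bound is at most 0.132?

232

Require 66/(n·1.47²) ≤ 0.132, i.e. n ≥ 66/(0.132·1.47²) = 231.385.
The smallest integer n is 232.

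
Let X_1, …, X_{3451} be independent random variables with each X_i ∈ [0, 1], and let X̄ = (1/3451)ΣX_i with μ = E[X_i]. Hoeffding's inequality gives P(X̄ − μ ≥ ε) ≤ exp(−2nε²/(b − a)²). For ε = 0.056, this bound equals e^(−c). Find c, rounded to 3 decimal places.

21.645

c = 2nε²/(b − a)² = 2·3451·0.056² / 1² = 21.6447.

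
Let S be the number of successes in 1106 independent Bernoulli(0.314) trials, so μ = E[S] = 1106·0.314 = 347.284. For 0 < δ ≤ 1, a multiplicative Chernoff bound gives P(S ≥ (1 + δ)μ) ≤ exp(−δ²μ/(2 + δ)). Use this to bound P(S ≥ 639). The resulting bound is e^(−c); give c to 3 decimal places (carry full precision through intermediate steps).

Write 639 = (1 + δ)μ, so δ = 639/347.284 − 1 = 0.8399926…
Then the exponent is δ²μ/(2 + δ) = (639 − μ)² / (μ·(2 + δ)) = 86.281664.

86.282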